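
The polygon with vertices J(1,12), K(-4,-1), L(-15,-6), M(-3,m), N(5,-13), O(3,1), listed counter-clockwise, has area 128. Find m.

-5

The doubled signed area Σ (x_i y_{i+1} − x_{i+1} y_i) is linear in m.
With m=0 it equals 156; the coefficient of m is -20 (from the two edges through M).
So -20·m + 156 = 2·128 = 256 ⇒ m = -5.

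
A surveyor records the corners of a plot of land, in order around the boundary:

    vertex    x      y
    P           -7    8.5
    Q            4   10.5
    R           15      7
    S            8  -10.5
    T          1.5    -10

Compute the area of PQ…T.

286

Σ = (-107.5) + (-129.5) + (-213.5) + (-64.25) + (-57.25) = -572
Area = |Σ|/2 = 286.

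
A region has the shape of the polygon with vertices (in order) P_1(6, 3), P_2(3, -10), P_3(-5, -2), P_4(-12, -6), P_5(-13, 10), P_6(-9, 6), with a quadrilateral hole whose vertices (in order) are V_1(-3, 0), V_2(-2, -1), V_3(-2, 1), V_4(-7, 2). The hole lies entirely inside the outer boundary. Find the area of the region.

Outer boundary:
Apply Gauss's area formula: 2A = Σ (x_i·y_{i+1} − x_{i+1}·y_i), indices taken mod 6.
Cross-terms: -69, -56, 6, -198, 12, -63  ⇒  Σ = -368
Area = |Σ|/2 = 184.
Hole:
Σ = (3) + (-4) + (3) + (6) = 8
Area = |Σ|/2 = 4.
Net area = 184 − 4 = 180.

180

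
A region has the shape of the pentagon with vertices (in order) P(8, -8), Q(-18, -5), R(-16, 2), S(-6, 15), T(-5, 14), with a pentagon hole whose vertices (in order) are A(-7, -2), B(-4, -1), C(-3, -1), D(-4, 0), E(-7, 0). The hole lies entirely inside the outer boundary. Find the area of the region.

299.5

Outer boundary:
Apply the surveyor's formula: 2A = Σ (x_i·y_{i+1} − x_{i+1}·y_i), indices taken mod 5.
Σ = (-184) + (-116) + (-228) + (-9) + (-72) = -609
Area = |Σ|/2 = 304.5.
Hole:
Apply the surveyor's formula: 2A = Σ (x_i·y_{i+1} − x_{i+1}·y_i), indices taken mod 5.
Σ = (-1) + (1) + (-4) + (0) + (14) = 10
Area = |Σ|/2 = 5.
Net area = 304.5 − 5 = 299.5.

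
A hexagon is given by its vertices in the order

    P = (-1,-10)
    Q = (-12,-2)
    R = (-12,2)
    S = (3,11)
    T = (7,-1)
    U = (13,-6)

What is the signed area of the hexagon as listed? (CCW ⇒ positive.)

Apply the shoelace (surveyor's) formula: 2A = Σ (x_i·y_{i+1} − x_{i+1}·y_i), indices taken mod 6.
P→Q: (-1)(-2) − (-12)(-10) = -118
Q→R: (-12)(2) − (-12)(-2) = -48
R→S: (-12)(11) − (3)(2) = -138
S→T: (3)(-1) − (7)(11) = -80
T→U: (7)(-6) − (13)(-1) = -29
U→P: (13)(-10) − (-1)(-6) = -136
Σ = -549
Signed area = Σ/2 = -274.5 (negative ⇒ clockwise traversal).

-274.5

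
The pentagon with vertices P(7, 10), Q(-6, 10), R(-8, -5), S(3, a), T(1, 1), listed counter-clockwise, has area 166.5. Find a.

Write out the shoelace sum; only the two edges meeting at S involve a:
2·Area = [((-8)·a − 3·(-5)) + (3·1 − 1·a)] + 243
       = -9·a + 261 = 333
⇒ a = -8.

-8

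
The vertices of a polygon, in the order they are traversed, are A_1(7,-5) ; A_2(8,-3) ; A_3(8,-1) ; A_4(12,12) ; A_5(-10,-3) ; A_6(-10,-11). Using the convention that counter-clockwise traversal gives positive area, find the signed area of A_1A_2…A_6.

Apply the shoelace formula: 2A = Σ (x_i·y_{i+1} − x_{i+1}·y_i), indices taken mod 6.
Σ = (19) + (16) + (108) + (84) + (80) + (127) = 434
Signed area = Σ/2 = 217 (positive ⇒ counter-clockwise traversal).

217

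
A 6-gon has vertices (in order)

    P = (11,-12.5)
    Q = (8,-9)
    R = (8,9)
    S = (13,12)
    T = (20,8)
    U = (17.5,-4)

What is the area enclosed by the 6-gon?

Apply the shoelace formula: 2A = Σ (x_i·y_{i+1} − x_{i+1}·y_i), indices taken mod 6.
P→Q: (11)(-9) − (8)(-12.5) = 1
Q→R: (8)(9) − (8)(-9) = 144
R→S: (8)(12) − (13)(9) = -21
S→T: (13)(8) − (20)(12) = -136
T→U: (20)(-4) − (17.5)(8) = -220
U→P: (17.5)(-12.5) − (11)(-4) = -174.75
Σ = -406.75
Area = |Σ|/2 = 203.375.

203.375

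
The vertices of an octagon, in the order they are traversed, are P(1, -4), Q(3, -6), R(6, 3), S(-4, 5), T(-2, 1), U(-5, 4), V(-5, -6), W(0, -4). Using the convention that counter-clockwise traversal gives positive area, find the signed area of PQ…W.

85

Apply the shoelace formula: 2A = Σ (x_i·y_{i+1} − x_{i+1}·y_i), indices taken mod 8.
Σ = (6) + (45) + (42) + (6) + (-3) + (50) + (20) + (4) = 170
Signed area = Σ/2 = 85 (positive ⇒ counter-clockwise traversal).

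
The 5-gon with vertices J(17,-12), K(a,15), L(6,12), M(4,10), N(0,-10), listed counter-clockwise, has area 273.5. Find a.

10

The doubled signed area Σ (x_i y_{i+1} − x_{i+1} y_i) is linear in a.
With a=0 it equals 307; the coefficient of a is 24 (from the two edges through K).
So 24·a + 307 = 2·273.5 = 547 ⇒ a = 10.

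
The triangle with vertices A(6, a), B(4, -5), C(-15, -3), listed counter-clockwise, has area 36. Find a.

-9

The doubled signed area Σ (x_i y_{i+1} − x_{i+1} y_i) is linear in a.
With a=0 it equals -99; the coefficient of a is -19 (from the two edges through A).
So -19·a + -99 = 2·36 = 72 ⇒ a = -9.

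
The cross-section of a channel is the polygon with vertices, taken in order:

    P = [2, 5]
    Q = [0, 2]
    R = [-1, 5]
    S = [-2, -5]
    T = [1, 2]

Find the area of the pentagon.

P→Q: (2)(2) − (0)(5) = 4
Q→R: (0)(5) − (-1)(2) = 2
R→S: (-1)(-5) − (-2)(5) = 15
S→T: (-2)(2) − (1)(-5) = 1
T→P: (1)(5) − (2)(2) = 1
Σ = 23
Area = |Σ|/2 = 11.5.

11.5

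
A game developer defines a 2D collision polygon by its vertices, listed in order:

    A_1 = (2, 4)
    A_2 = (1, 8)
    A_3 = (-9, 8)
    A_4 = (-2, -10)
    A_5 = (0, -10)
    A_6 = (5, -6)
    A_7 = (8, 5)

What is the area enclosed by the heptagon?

Apply the shoelace (surveyor's) formula: 2A = Σ (x_i·y_{i+1} − x_{i+1}·y_i), indices taken mod 7.
Cross-terms: 12, 80, 106, 20, 50, 73, 22  ⇒  Σ = 363
Area = |Σ|/2 = 181.5.

181.5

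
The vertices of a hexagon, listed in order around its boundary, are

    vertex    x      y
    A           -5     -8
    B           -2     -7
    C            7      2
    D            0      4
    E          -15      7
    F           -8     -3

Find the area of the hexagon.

151

Apply Gauss's area formula: 2A = Σ (x_i·y_{i+1} − x_{i+1}·y_i), indices taken mod 6.
Cross-terms: 19, 45, 28, 60, 101, 49  ⇒  Σ = 302
Area = |Σ|/2 = 151.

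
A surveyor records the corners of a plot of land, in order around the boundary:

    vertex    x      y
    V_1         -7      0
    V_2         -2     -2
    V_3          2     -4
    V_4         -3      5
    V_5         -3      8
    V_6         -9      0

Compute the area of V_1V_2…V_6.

43.5

Apply the shoelace formula: 2A = Σ (x_i·y_{i+1} − x_{i+1}·y_i), indices taken mod 6.
Σ = (14) + (12) + (-2) + (-9) + (72) + (0) = 87
Area = |Σ|/2 = 43.5.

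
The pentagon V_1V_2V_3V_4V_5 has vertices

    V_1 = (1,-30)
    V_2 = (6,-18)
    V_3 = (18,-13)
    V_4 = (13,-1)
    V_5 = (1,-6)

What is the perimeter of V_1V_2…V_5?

76

|V_1V_2| = √((5)² + (12)²) = √169 = 13
|V_2V_3| = √((12)² + (5)²) = √169 = 13
|V_3V_4| = √((-5)² + (12)²) = √169 = 13
|V_4V_5| = √((-12)² + (-5)²) = √169 = 13
|V_5V_1| = √((0)² + (-24)²) = √576 = 24
Perimeter = 13 + 13 + 13 + 13 + 24 = 76.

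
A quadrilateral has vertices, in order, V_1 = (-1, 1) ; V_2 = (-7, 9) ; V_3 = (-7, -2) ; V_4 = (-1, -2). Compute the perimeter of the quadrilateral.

30

|V_1V_2| = √((-6)² + (8)²) = √100 = 10
|V_2V_3| = √((0)² + (-11)²) = √121 = 11
|V_3V_4| = √((6)² + (0)²) = √36 = 6
|V_4V_1| = √((0)² + (3)²) = √9 = 3
Perimeter = 10 + 11 + 6 + 3 = 30.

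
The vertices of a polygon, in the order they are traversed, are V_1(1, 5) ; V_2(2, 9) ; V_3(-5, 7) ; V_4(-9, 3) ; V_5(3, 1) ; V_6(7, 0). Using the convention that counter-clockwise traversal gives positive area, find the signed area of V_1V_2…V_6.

Apply the shoelace formula: 2A = Σ (x_i·y_{i+1} − x_{i+1}·y_i), indices taken mod 6.
V_1→V_2: (1)(9) − (2)(5) = -1
V_2→V_3: (2)(7) − (-5)(9) = 59
V_3→V_4: (-5)(3) − (-9)(7) = 48
V_4→V_5: (-9)(1) − (3)(3) = -18
V_5→V_6: (3)(0) − (7)(1) = -7
V_6→V_1: (7)(5) − (1)(0) = 35
Σ = 116
Signed area = Σ/2 = 58 (positive ⇒ counter-clockwise traversal).

58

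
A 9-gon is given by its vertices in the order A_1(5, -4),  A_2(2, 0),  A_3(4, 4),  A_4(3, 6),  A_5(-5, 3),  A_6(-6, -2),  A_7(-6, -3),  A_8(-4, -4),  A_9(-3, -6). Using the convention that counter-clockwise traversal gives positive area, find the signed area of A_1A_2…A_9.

A_1→A_2: (5)(0) − (2)(-4) = 8
A_2→A_3: (2)(4) − (4)(0) = 8
A_3→A_4: (4)(6) − (3)(4) = 12
A_4→A_5: (3)(3) − (-5)(6) = 39
A_5→A_6: (-5)(-2) − (-6)(3) = 28
A_6→A_7: (-6)(-3) − (-6)(-2) = 6
A_7→A_8: (-6)(-4) − (-4)(-3) = 12
A_8→A_9: (-4)(-6) − (-3)(-4) = 12
A_9→A_1: (-3)(-4) − (5)(-6) = 42
Σ = 167
Signed area = Σ/2 = 83.5 (positive ⇒ counter-clockwise traversal).

83.5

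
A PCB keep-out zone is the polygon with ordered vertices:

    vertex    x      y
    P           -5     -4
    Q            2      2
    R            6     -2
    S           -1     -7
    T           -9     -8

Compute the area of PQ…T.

Apply the surveyor's formula: 2A = Σ (x_i·y_{i+1} − x_{i+1}·y_i), indices taken mod 5.
Σ = (-2) + (-16) + (-44) + (-55) + (-4) = -121
Area = |Σ|/2 = 60.5.

60.5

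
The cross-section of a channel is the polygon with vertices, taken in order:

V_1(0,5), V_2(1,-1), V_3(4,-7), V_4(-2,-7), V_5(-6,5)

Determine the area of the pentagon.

66

Apply the shoelace formula: 2A = Σ (x_i·y_{i+1} − x_{i+1}·y_i), indices taken mod 5.
Cross-terms: -5, -3, -42, -52, -30  ⇒  Σ = -132
Area = |Σ|/2 = 66.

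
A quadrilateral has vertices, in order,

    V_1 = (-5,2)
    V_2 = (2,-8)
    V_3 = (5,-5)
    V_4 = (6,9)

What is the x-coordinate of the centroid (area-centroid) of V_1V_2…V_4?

164/99

Apply Gauss's area formula. First the cross-terms c_i = x_i·y_{i+1} − x_{i+1}·y_i:
  36, 30, 75, 57  ⇒  2A = 198, A = 99.
Then Σ (x_i + x_{i+1})·c_i = 984, so x̄ = 984 / (6·99) = 164/99.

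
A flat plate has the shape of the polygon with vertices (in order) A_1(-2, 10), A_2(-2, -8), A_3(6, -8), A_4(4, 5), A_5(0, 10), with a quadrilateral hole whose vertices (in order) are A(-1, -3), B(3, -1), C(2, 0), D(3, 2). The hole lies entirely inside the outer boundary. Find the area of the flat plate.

Outer boundary:
Apply the shoelace (surveyor's) formula: 2A = Σ (x_i·y_{i+1} − x_{i+1}·y_i), indices taken mod 5.
Cross-terms: 36, 64, 62, 40, 20  ⇒  Σ = 222
Area = |Σ|/2 = 111.
Hole:
Apply Gauss's area formula: 2A = Σ (x_i·y_{i+1} − x_{i+1}·y_i), indices taken mod 4.
Σ = (10) + (2) + (4) + (-7) = 9
Area = |Σ|/2 = 4.5.
Net area = 111 − 4.5 = 106.5.

106.5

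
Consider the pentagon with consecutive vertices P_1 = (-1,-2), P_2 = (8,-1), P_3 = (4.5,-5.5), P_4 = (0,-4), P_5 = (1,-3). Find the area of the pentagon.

Apply the shoelace (surveyor's) formula: 2A = Σ (x_i·y_{i+1} − x_{i+1}·y_i), indices taken mod 5.
P_1→P_2: (-1)(-1) − (8)(-2) = 17
P_2→P_3: (8)(-5.5) − (4.5)(-1) = -39.5
P_3→P_4: (4.5)(-4) − (0)(-5.5) = -18
P_4→P_5: (0)(-3) − (1)(-4) = 4
P_5→P_1: (1)(-2) − (-1)(-3) = -5
Σ = -41.5
Area = |Σ|/2 = 20.75.

20.75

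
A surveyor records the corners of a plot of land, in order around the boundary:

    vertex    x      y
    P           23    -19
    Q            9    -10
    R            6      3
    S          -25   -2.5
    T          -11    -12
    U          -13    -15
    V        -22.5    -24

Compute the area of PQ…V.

661.75

Apply the shoelace formula: 2A = Σ (x_i·y_{i+1} − x_{i+1}·y_i), indices taken mod 7.
Σ = (-59) + (87) + (60) + (272.5) + (9) + (-25.5) + (979.5) = 1323.5
Area = |Σ|/2 = 661.75.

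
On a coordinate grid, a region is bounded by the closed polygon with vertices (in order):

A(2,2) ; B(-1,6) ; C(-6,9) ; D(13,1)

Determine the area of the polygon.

29

Apply the shoelace (surveyor's) formula: 2A = Σ (x_i·y_{i+1} − x_{i+1}·y_i), indices taken mod 4.
Σ = (14) + (27) + (-123) + (24) = -58
Area = |Σ|/2 = 29.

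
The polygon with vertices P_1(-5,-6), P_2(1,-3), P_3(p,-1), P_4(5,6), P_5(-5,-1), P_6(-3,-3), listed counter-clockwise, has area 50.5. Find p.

Write out the shoelace sum; only the two edges meeting at P_3 involve p:
2·Area = [(1·(-1) − p·(-3)) + (p·6 − 5·(-1))] + 61
       = 9·p + 65 = 101
⇒ p = 4.

4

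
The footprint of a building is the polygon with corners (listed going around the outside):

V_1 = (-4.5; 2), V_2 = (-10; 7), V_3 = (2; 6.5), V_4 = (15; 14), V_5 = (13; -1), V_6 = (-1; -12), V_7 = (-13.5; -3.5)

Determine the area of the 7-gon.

357.625

Apply the shoelace (surveyor's) formula: 2A = Σ (x_i·y_{i+1} − x_{i+1}·y_i), indices taken mod 7.
Cross-terms: -11.5, -79, -69.5, -197, -157, -158.5, -42.75  ⇒  Σ = -715.25
Area = |Σ|/2 = 357.625.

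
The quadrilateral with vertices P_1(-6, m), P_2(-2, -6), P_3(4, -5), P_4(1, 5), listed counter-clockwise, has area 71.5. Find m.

Write out the shoelace sum; only the two edges meeting at P_1 involve m:
2·Area = [(1·m − (-6)·5) + ((-6)·(-6) − (-2)·m)] + 59
       = 3·m + 125 = 143
⇒ m = 6.

6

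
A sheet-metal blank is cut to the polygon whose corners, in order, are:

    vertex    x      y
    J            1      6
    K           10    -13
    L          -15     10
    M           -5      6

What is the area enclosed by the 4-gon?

J→K: (1)(-13) − (10)(6) = -73
K→L: (10)(10) − (-15)(-13) = -95
L→M: (-15)(6) − (-5)(10) = -40
M→J: (-5)(6) − (1)(6) = -36
Σ = -244
Area = |Σ|/2 = 122.

122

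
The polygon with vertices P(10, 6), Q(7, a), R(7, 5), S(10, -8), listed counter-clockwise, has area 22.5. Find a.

6

Write out the shoelace sum; only the two edges meeting at Q involve a:
2·Area = [(10·a − 7·6) + (7·5 − 7·a)] + 34
       = 3·a + 27 = 45
⇒ a = 6.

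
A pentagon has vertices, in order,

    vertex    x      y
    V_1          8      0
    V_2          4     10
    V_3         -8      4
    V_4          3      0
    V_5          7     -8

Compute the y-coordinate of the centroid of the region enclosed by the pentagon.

Apply the shoelace (surveyor's) formula. First the cross-terms c_i = x_i·y_{i+1} − x_{i+1}·y_i:
  80, 96, -12, -24, 64  ⇒  2A = 204, A = 102.
Then Σ (y_i + y_{i+1})·c_i = 1776, so ȳ = 1776 / (6·102) = 148/51.

148/51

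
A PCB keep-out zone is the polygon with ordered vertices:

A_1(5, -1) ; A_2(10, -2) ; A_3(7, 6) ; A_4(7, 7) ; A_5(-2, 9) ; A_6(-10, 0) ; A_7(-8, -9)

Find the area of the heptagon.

195.5

Cross-terms: 0, 74, 7, 77, 90, 90, 53  ⇒  Σ = 391
Area = |Σ|/2 = 195.5.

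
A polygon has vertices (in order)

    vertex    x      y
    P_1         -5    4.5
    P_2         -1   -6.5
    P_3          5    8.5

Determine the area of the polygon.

Apply the shoelace (surveyor's) formula: 2A = Σ (x_i·y_{i+1} − x_{i+1}·y_i), indices taken mod 3.
P_1→P_2: (-5)(-6.5) − (-1)(4.5) = 37
P_2→P_3: (-1)(8.5) − (5)(-6.5) = 24
P_3→P_1: (5)(4.5) − (-5)(8.5) = 65
Σ = 126
Area = |Σ|/2 = 63.

63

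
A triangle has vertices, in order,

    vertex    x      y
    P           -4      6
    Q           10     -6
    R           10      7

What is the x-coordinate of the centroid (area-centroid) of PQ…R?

16/3

Apply the shoelace formula. First the cross-terms c_i = x_i·y_{i+1} − x_{i+1}·y_i:
  -36, 130, 88  ⇒  2A = 182, A = 91.
Then Σ (x_i + x_{i+1})·c_i = 2912, so x̄ = 2912 / (6·91) = 16/3.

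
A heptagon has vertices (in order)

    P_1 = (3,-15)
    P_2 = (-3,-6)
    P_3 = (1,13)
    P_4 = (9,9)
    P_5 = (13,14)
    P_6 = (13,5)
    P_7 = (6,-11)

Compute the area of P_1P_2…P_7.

Apply the shoelace formula: 2A = Σ (x_i·y_{i+1} − x_{i+1}·y_i), indices taken mod 7.
Σ = (-63) + (-33) + (-108) + (9) + (-117) + (-173) + (-57) = -542
Area = |Σ|/2 = 271.

271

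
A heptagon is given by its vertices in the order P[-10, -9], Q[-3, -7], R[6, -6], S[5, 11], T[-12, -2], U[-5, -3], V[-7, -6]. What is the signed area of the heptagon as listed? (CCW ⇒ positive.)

179.5

Σ = (43) + (60) + (96) + (122) + (26) + (9) + (3) = 359
Signed area = Σ/2 = 179.5 (positive ⇒ counter-clockwise traversal).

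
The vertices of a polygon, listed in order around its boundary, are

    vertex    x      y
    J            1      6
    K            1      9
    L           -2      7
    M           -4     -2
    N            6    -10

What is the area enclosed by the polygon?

Cross-terms: 3, 25, 32, 52, 46  ⇒  Σ = 158
Area = |Σ|/2 = 79.

79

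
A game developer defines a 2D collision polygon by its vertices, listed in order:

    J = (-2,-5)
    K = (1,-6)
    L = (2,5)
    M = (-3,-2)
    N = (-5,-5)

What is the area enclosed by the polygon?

32.5

J→K: (-2)(-6) − (1)(-5) = 17
K→L: (1)(5) − (2)(-6) = 17
L→M: (2)(-2) − (-3)(5) = 11
M→N: (-3)(-5) − (-5)(-2) = 5
N→J: (-5)(-5) − (-2)(-5) = 15
Σ = 65
Area = |Σ|/2 = 32.5.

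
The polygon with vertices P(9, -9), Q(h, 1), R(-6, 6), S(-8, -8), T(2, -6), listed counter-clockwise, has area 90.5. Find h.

The doubled signed area Σ (x_i y_{i+1} − x_{i+1} y_i) is linear in h.
With h=0 it equals 211; the coefficient of h is 15 (from the two edges through Q).
So 15·h + 211 = 2·90.5 = 181 ⇒ h = -2.

-2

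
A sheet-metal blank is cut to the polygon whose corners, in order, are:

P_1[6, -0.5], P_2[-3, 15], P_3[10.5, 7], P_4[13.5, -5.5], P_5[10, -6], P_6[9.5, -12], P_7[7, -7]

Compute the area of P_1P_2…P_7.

137.625

Apply the shoelace formula: 2A = Σ (x_i·y_{i+1} − x_{i+1}·y_i), indices taken mod 7.
Σ = (88.5) + (-178.5) + (-152.25) + (-26) + (-63) + (17.5) + (38.5) = -275.25
Area = |Σ|/2 = 137.625.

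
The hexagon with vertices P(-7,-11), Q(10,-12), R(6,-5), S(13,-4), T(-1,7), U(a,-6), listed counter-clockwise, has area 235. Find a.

The doubled signed area Σ (x_i y_{i+1} − x_{i+1} y_i) is linear in a.
With a=0 it equals 308; the coefficient of a is -18 (from the two edges through U).
So -18·a + 308 = 2·235 = 470 ⇒ a = -9.

-9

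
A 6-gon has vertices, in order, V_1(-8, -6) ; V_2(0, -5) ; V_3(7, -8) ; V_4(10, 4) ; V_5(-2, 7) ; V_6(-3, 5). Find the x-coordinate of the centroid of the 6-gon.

Apply Gauss's area formula. First the cross-terms c_i = x_i·y_{i+1} − x_{i+1}·y_i:
  40, 35, 108, 78, 11, 58  ⇒  2A = 330, A = 165.
Then Σ (x_i + x_{i+1})·c_i = 1692, so x̄ = 1692 / (6·165) = 94/55.

94/55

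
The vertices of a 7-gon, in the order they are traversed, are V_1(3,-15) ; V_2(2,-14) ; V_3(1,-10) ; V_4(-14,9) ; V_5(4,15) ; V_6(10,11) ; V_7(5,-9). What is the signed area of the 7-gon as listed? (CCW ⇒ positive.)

-347

Cross-terms: -12, -6, -131, -246, -106, -145, -48  ⇒  Σ = -694
Signed area = Σ/2 = -347 (negative ⇒ clockwise traversal).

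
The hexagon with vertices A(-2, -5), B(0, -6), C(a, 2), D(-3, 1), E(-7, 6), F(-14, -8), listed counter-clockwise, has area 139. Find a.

11

Write out the shoelace sum; only the two edges meeting at C involve a:
2·Area = [(0·2 − a·(-6)) + (a·1 − (-3)·2)] + 195
       = 7·a + 201 = 278
⇒ a = 11.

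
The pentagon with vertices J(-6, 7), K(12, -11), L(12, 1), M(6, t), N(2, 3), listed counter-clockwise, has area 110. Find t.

Write out the shoelace sum; only the two edges meeting at M involve t:
2·Area = [(12·t − 6·1) + (6·3 − 2·t)] + 158
       = 10·t + 170 = 220
⇒ t = 5.

5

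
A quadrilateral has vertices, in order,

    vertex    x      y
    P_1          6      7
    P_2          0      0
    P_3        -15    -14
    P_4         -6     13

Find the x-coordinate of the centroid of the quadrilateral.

-93/19

Apply the shoelace formula. First the cross-terms c_i = x_i·y_{i+1} − x_{i+1}·y_i:
  0, 0, -279, -120  ⇒  2A = -399, A = -199.5.
Then Σ (x_i + x_{i+1})·c_i = 5859, so x̄ = 5859 / (6·(-199.5)) = -93/19.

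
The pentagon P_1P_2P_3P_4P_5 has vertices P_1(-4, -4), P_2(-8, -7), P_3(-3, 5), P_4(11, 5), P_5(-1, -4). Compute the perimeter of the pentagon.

50

|P_1P_2| = √((-4)² + (-3)²) = √25 = 5
|P_2P_3| = √((5)² + (12)²) = √169 = 13
|P_3P_4| = √((14)² + (0)²) = √196 = 14
|P_4P_5| = √((-12)² + (-9)²) = √225 = 15
|P_5P_1| = √((-3)² + (0)²) = √9 = 3
Perimeter = 5 + 13 + 14 + 15 + 3 = 50.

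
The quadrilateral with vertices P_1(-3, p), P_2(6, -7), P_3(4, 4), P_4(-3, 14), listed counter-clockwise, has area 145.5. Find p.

Write out the shoelace sum; only the two edges meeting at P_1 involve p:
2·Area = [((-3)·p − (-3)·14) + ((-3)·(-7) − 6·p)] + 120
       = -9·p + 183 = 291
⇒ p = -12.

-12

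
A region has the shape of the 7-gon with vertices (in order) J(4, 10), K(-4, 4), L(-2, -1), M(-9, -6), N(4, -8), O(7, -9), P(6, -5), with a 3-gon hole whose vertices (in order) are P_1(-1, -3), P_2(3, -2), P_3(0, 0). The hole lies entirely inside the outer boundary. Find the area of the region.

137.5

Outer boundary:
Apply Gauss's area formula: 2A = Σ (x_i·y_{i+1} − x_{i+1}·y_i), indices taken mod 7.
J→K: (4)(4) − (-4)(10) = 56
K→L: (-4)(-1) − (-2)(4) = 12
L→M: (-2)(-6) − (-9)(-1) = 3
M→N: (-9)(-8) − (4)(-6) = 96
N→O: (4)(-9) − (7)(-8) = 20
O→P: (7)(-5) − (6)(-9) = 19
P→J: (6)(10) − (4)(-5) = 80
Σ = 286
Area = |Σ|/2 = 143.
Hole:
Σ = (11) + (0) + (0) = 11
Area = |Σ|/2 = 5.5.
Net area = 143 − 5.5 = 137.5.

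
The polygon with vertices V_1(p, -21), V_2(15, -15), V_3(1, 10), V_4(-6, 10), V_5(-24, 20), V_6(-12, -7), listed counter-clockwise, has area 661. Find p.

Write out the shoelace sum; only the two edges meeting at V_1 involve p:
2·Area = [((-12)·(-21) − p·(-7)) + (p·(-15) − 15·(-21))] + 763
       = -8·p + 1330 = 1322
⇒ p = 1.

1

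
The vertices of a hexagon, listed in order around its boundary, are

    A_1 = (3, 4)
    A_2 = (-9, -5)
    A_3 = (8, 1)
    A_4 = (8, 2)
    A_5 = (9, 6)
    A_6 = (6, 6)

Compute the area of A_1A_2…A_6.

57

Σ = (21) + (31) + (8) + (30) + (18) + (6) = 114
Area = |Σ|/2 = 57.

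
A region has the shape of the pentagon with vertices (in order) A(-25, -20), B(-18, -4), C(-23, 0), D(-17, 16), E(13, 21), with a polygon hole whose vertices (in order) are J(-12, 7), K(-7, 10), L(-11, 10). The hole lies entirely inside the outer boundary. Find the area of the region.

Outer boundary:
Cross-terms: -260, -92, -368, -565, 265  ⇒  Σ = -1020
Area = |Σ|/2 = 510.
Hole:
Cross-terms: -71, 40, 43  ⇒  Σ = 12
Area = |Σ|/2 = 6.
Net area = 510 − 6 = 504.

504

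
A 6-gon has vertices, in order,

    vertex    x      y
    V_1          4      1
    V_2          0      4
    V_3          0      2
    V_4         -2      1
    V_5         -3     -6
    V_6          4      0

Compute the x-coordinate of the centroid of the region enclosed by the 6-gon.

37/189

Apply the shoelace (surveyor's) formula. First the cross-terms c_i = x_i·y_{i+1} − x_{i+1}·y_i:
  16, 0, 4, 15, 24, 4  ⇒  2A = 63, A = 31.5.
Then Σ (x_i + x_{i+1})·c_i = 37, so x̄ = 37 / (6·31.5) = 37/189.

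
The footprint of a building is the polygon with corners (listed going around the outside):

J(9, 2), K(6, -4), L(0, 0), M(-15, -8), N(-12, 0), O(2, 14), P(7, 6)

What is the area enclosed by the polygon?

Apply the shoelace (surveyor's) formula: 2A = Σ (x_i·y_{i+1} − x_{i+1}·y_i), indices taken mod 7.
J→K: (9)(-4) − (6)(2) = -48
K→L: (6)(0) − (0)(-4) = 0
L→M: (0)(-8) − (-15)(0) = 0
M→N: (-15)(0) − (-12)(-8) = -96
N→O: (-12)(14) − (2)(0) = -168
O→P: (2)(6) − (7)(14) = -86
P→J: (7)(2) − (9)(6) = -40
Σ = -438
Area = |Σ|/2 = 219.

219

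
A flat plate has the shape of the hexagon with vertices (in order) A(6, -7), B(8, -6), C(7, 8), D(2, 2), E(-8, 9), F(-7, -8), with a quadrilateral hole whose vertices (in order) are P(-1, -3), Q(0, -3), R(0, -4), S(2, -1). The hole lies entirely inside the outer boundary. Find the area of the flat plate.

Outer boundary:
Apply the surveyor's formula: 2A = Σ (x_i·y_{i+1} − x_{i+1}·y_i), indices taken mod 6.
Σ = (20) + (106) + (-2) + (34) + (127) + (97) = 382
Area = |Σ|/2 = 191.
Hole:
Cross-terms: 3, 0, 8, -7  ⇒  Σ = 4
Area = |Σ|/2 = 2.
Net area = 191 − 2 = 189.

189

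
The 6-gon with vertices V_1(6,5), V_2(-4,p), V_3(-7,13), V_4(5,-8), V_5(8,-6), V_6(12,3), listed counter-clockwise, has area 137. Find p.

11

The doubled signed area Σ (x_i y_{i+1} − x_{i+1} y_i) is linear in p.
With p=0 it equals 131; the coefficient of p is 13 (from the two edges through V_2).
So 13·p + 131 = 2·137 = 274 ⇒ p = 11.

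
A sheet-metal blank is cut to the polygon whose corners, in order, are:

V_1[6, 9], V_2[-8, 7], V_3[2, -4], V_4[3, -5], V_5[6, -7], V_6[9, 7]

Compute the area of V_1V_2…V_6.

Apply Gauss's area formula: 2A = Σ (x_i·y_{i+1} − x_{i+1}·y_i), indices taken mod 6.
Cross-terms: 114, 18, 2, 9, 105, 39  ⇒  Σ = 287
Area = |Σ|/2 = 143.5.

143.5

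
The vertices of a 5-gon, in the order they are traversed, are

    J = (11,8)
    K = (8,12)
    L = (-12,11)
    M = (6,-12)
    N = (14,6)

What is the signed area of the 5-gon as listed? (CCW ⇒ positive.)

Apply the shoelace (surveyor's) formula: 2A = Σ (x_i·y_{i+1} − x_{i+1}·y_i), indices taken mod 5.
Σ = (68) + (232) + (78) + (204) + (46) = 628
Signed area = Σ/2 = 314 (positive ⇒ counter-clockwise traversal).

314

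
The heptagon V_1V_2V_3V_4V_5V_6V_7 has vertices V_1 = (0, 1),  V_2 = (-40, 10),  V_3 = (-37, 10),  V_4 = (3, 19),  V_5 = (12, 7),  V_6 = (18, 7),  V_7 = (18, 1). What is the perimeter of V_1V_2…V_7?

|V_1V_2| = √((-40)² + (9)²) = √1681 = 41
|V_2V_3| = √((3)² + (0)²) = √9 = 3
|V_3V_4| = √((40)² + (9)²) = √1681 = 41
|V_4V_5| = √((9)² + (-12)²) = √225 = 15
|V_5V_6| = √((6)² + (0)²) = √36 = 6
|V_6V_7| = √((0)² + (-6)²) = √36 = 6
|V_7V_1| = √((-18)² + (0)²) = √324 = 18
Perimeter = 41 + 3 + 41 + 15 + 6 + 6 + 18 = 130.

130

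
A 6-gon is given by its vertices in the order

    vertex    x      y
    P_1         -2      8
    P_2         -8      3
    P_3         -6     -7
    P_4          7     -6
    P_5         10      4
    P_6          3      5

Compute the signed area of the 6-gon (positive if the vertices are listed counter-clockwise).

Apply the surveyor's formula: 2A = Σ (x_i·y_{i+1} − x_{i+1}·y_i), indices taken mod 6.
Σ = (58) + (74) + (85) + (88) + (38) + (34) = 377
Signed area = Σ/2 = 188.5 (positive ⇒ counter-clockwise traversal).

188.5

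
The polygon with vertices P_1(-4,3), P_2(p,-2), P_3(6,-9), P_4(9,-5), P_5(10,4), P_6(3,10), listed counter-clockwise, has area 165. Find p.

-3

The doubled signed area Σ (x_i y_{i+1} − x_{i+1} y_i) is linear in p.
With p=0 it equals 294; the coefficient of p is -12 (from the two edges through P_2).
So -12·p + 294 = 2·165 = 330 ⇒ p = -3.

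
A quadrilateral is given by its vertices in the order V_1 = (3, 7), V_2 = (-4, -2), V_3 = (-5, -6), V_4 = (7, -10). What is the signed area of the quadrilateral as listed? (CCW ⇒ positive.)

Apply Gauss's area formula: 2A = Σ (x_i·y_{i+1} − x_{i+1}·y_i), indices taken mod 4.
Σ = (22) + (14) + (92) + (79) = 207
Signed area = Σ/2 = 103.5 (positive ⇒ counter-clockwise traversal).

103.5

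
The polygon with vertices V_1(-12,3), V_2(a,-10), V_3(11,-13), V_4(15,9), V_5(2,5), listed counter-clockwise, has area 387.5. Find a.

-8

The doubled signed area Σ (x_i y_{i+1} − x_{i+1} y_i) is linear in a.
With a=0 it equals 647; the coefficient of a is -16 (from the two edges through V_2).
So -16·a + 647 = 2·387.5 = 775 ⇒ a = -8.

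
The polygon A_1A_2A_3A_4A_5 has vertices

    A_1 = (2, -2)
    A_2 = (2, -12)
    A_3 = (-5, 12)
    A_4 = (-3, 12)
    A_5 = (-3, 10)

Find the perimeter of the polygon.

52

|A_1A_2| = √((0)² + (-10)²) = √100 = 10
|A_2A_3| = √((-7)² + (24)²) = √625 = 25
|A_3A_4| = √((2)² + (0)²) = √4 = 2
|A_4A_5| = √((0)² + (-2)²) = √4 = 2
|A_5A_1| = √((5)² + (-12)²) = √169 = 13
Perimeter = 10 + 25 + 2 + 2 + 13 = 52.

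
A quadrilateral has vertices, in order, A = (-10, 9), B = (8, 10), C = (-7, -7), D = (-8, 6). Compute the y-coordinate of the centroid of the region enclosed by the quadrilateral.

Apply Gauss's area formula. First the cross-terms c_i = x_i·y_{i+1} − x_{i+1}·y_i:
  -172, 14, -98, -12  ⇒  2A = -268, A = -134.
Then Σ (y_i + y_{i+1})·c_i = -3308, so ȳ = -3308 / (6·(-134)) = 827/201.

827/201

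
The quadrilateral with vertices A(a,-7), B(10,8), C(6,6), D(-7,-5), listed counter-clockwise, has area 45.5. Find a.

-4

Write out the shoelace sum; only the two edges meeting at A involve a:
2·Area = [((-7)·(-7) − a·(-5)) + (a·8 − 10·(-7))] + 24
       = 13·a + 143 = 91
⇒ a = -4.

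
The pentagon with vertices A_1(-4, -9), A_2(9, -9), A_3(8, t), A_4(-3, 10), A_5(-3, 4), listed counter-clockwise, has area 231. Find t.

The doubled signed area Σ (x_i y_{i+1} − x_{i+1} y_i) is linear in t.
With t=0 it equals 330; the coefficient of t is 12 (from the two edges through A_3).
So 12·t + 330 = 2·231 = 462 ⇒ t = 11.

11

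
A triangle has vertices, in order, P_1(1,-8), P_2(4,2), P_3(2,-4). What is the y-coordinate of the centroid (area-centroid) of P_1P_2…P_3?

Apply the shoelace formula. First the cross-terms c_i = x_i·y_{i+1} − x_{i+1}·y_i:
  34, -20, -12  ⇒  2A = 2, A = 1.
Then Σ (y_i + y_{i+1})·c_i = -20, so ȳ = -20 / (6·1) = -10/3.

-10/3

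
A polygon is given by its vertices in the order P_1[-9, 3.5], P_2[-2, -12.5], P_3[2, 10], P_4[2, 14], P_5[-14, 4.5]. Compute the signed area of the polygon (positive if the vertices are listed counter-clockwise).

164.5

Σ = (119.5) + (5) + (8) + (205) + (-8.5) = 329
Signed area = Σ/2 = 164.5 (positive ⇒ counter-clockwise traversal).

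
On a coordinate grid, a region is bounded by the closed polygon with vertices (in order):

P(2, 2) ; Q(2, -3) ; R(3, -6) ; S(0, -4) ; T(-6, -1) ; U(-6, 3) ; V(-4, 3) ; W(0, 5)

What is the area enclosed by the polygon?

Cross-terms: -10, -3, -12, -24, -24, -6, -20, -10  ⇒  Σ = -109
Area = |Σ|/2 = 54.5.

54.5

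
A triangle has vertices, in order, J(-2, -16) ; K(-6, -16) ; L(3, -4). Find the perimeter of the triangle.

32

|JK| = √((-4)² + (0)²) = √16 = 4
|KL| = √((9)² + (12)²) = √225 = 15
|LJ| = √((-5)² + (-12)²) = √169 = 13
Perimeter = 4 + 15 + 13 = 32.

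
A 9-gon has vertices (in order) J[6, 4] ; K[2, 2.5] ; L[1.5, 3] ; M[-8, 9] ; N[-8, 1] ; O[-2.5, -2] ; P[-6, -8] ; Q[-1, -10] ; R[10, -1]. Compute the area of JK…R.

168.125

Apply the shoelace (surveyor's) formula: 2A = Σ (x_i·y_{i+1} − x_{i+1}·y_i), indices taken mod 9.
Σ = (7) + (2.25) + (37.5) + (64) + (18.5) + (8) + (52) + (101) + (46) = 336.25
Area = |Σ|/2 = 168.125.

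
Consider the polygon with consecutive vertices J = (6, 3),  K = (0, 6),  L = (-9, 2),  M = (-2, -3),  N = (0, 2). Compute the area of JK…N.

52.5

J→K: (6)(6) − (0)(3) = 36
K→L: (0)(2) − (-9)(6) = 54
L→M: (-9)(-3) − (-2)(2) = 31
M→N: (-2)(2) − (0)(-3) = -4
N→J: (0)(3) − (6)(2) = -12
Σ = 105
Area = |Σ|/2 = 52.5.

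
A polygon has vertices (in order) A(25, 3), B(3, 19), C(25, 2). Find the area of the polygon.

11

Apply Gauss's area formula: 2A = Σ (x_i·y_{i+1} − x_{i+1}·y_i), indices taken mod 3.
Σ = (466) + (-469) + (25) = 22
Area = |Σ|/2 = 11.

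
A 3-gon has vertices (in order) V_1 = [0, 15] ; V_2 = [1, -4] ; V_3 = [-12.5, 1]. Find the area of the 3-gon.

Cross-terms: -15, -49, -187.5  ⇒  Σ = -251.5
Area = |Σ|/2 = 125.75.

125.75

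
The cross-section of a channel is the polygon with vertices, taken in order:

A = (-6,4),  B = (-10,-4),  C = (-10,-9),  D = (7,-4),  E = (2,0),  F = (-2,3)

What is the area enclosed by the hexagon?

120.5

Σ = (64) + (50) + (103) + (8) + (6) + (10) = 241
Area = |Σ|/2 = 120.5.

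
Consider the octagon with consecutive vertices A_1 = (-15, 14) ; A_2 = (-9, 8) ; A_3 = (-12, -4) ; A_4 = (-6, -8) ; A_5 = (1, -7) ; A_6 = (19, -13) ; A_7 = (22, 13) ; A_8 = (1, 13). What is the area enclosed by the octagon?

697.5

Σ = (6) + (132) + (72) + (50) + (120) + (533) + (273) + (209) = 1395
Area = |Σ|/2 = 697.5.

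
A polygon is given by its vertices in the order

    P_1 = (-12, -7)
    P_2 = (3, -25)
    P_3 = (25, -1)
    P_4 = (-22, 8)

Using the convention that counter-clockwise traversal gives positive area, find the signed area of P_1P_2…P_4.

Apply Gauss's area formula: 2A = Σ (x_i·y_{i+1} − x_{i+1}·y_i), indices taken mod 4.
Cross-terms: 321, 622, 178, 250  ⇒  Σ = 1371
Signed area = Σ/2 = 685.5 (positive ⇒ counter-clockwise traversal).

685.5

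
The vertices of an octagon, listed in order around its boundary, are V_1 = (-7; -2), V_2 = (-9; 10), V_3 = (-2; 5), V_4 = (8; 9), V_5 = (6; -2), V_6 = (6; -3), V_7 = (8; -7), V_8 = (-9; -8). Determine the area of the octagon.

V_1→V_2: (-7)(10) − (-9)(-2) = -88
V_2→V_3: (-9)(5) − (-2)(10) = -25
V_3→V_4: (-2)(9) − (8)(5) = -58
V_4→V_5: (8)(-2) − (6)(9) = -70
V_5→V_6: (6)(-3) − (6)(-2) = -6
V_6→V_7: (6)(-7) − (8)(-3) = -18
V_7→V_8: (8)(-8) − (-9)(-7) = -127
V_8→V_1: (-9)(-2) − (-7)(-8) = -38
Σ = -430
Area = |Σ|/2 = 215.

215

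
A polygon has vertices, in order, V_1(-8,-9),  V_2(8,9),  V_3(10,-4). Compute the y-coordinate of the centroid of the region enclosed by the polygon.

-4/3

Apply the shoelace formula. First the cross-terms c_i = x_i·y_{i+1} − x_{i+1}·y_i:
  0, -122, -122  ⇒  2A = -244, A = -122.
Then Σ (y_i + y_{i+1})·c_i = 976, so ȳ = 976 / (6·(-122)) = -4/3.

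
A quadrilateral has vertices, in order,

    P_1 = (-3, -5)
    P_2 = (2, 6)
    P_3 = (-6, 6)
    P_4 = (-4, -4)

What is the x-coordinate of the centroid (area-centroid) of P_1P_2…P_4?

Apply the shoelace formula. First the cross-terms c_i = x_i·y_{i+1} − x_{i+1}·y_i:
  -8, 48, 48, 8  ⇒  2A = 96, A = 48.
Then Σ (x_i + x_{i+1})·c_i = -720, so x̄ = -720 / (6·48) = -2.5.

-2.5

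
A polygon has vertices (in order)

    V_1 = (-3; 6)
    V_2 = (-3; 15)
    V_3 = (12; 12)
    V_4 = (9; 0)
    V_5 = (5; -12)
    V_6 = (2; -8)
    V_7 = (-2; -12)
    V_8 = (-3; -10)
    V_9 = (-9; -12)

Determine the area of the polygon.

337.5

Apply the shoelace formula: 2A = Σ (x_i·y_{i+1} − x_{i+1}·y_i), indices taken mod 9.
Σ = (-27) + (-216) + (-108) + (-108) + (-16) + (-40) + (-16) + (-54) + (-90) = -675
Area = |Σ|/2 = 337.5.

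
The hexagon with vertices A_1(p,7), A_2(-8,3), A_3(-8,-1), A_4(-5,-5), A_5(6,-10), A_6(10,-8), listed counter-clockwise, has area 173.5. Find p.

2

The doubled signed area Σ (x_i y_{i+1} − x_{i+1} y_i) is linear in p.
With p=0 it equals 325; the coefficient of p is 11 (from the two edges through A_1).
So 11·p + 325 = 2·173.5 = 347 ⇒ p = 2.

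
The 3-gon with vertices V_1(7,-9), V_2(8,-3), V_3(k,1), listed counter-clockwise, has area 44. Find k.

The doubled signed area Σ (x_i y_{i+1} − x_{i+1} y_i) is linear in k.
With k=0 it equals 52; the coefficient of k is -6 (from the two edges through V_3).
So -6·k + 52 = 2·44 = 88 ⇒ k = -6.

-6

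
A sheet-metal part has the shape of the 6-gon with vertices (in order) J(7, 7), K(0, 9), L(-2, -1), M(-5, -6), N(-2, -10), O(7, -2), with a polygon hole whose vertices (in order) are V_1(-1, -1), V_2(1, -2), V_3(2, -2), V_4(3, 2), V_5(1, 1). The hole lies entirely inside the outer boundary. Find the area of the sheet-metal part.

123.5

Outer boundary:
J→K: (7)(9) − (0)(7) = 63
K→L: (0)(-1) − (-2)(9) = 18
L→M: (-2)(-6) − (-5)(-1) = 7
M→N: (-5)(-10) − (-2)(-6) = 38
N→O: (-2)(-2) − (7)(-10) = 74
O→J: (7)(7) − (7)(-2) = 63
Σ = 263
Area = |Σ|/2 = 131.5.
Hole:
Apply the shoelace formula: 2A = Σ (x_i·y_{i+1} − x_{i+1}·y_i), indices taken mod 5.
Cross-terms: 3, 2, 10, 1, 0  ⇒  Σ = 16
Area = |Σ|/2 = 8.
Net area = 131.5 − 8 = 123.5.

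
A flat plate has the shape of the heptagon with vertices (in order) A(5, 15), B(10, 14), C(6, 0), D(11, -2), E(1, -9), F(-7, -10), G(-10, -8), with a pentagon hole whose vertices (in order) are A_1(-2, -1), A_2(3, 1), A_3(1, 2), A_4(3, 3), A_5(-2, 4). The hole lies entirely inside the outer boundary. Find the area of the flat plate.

234.5

Outer boundary:
Apply the shoelace formula: 2A = Σ (x_i·y_{i+1} − x_{i+1}·y_i), indices taken mod 7.
Σ = (-80) + (-84) + (-12) + (-97) + (-73) + (-44) + (-110) = -500
Area = |Σ|/2 = 250.
Hole:
A_1→A_2: (-2)(1) − (3)(-1) = 1
A_2→A_3: (3)(2) − (1)(1) = 5
A_3→A_4: (1)(3) − (3)(2) = -3
A_4→A_5: (3)(4) − (-2)(3) = 18
A_5→A_1: (-2)(-1) − (-2)(4) = 10
Σ = 31
Area = |Σ|/2 = 15.5.
Net area = 250 − 15.5 = 234.5.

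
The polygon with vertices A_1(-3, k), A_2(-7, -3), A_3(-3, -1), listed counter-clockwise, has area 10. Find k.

4

The doubled signed area Σ (x_i y_{i+1} − x_{i+1} y_i) is linear in k.
With k=0 it equals 4; the coefficient of k is 4 (from the two edges through A_1).
So 4·k + 4 = 2·10 = 20 ⇒ k = 4.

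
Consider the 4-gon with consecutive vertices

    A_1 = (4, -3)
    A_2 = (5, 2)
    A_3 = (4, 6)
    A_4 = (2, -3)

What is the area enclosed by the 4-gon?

13.5

Σ = (23) + (22) + (-24) + (6) = 27
Area = |Σ|/2 = 13.5.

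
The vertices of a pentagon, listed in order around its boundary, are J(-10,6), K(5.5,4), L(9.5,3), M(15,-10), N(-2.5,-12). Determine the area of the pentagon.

Apply the shoelace (surveyor's) formula: 2A = Σ (x_i·y_{i+1} − x_{i+1}·y_i), indices taken mod 5.
J→K: (-10)(4) − (5.5)(6) = -73
K→L: (5.5)(3) − (9.5)(4) = -21.5
L→M: (9.5)(-10) − (15)(3) = -140
M→N: (15)(-12) − (-2.5)(-10) = -205
N→J: (-2.5)(6) − (-10)(-12) = -135
Σ = -574.5
Area = |Σ|/2 = 287.25.

287.25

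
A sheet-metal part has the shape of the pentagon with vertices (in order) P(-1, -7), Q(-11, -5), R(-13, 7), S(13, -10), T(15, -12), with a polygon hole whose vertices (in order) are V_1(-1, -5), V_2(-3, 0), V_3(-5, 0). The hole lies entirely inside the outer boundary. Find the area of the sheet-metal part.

144

Outer boundary:
Apply the surveyor's formula: 2A = Σ (x_i·y_{i+1} − x_{i+1}·y_i), indices taken mod 5.
Σ = (-72) + (-142) + (39) + (-6) + (-117) = -298
Area = |Σ|/2 = 149.
Hole:
Apply the surveyor's formula: 2A = Σ (x_i·y_{i+1} − x_{i+1}·y_i), indices taken mod 3.
Cross-terms: -15, 0, 25  ⇒  Σ = 10
Area = |Σ|/2 = 5.
Net area = 149 − 5 = 144.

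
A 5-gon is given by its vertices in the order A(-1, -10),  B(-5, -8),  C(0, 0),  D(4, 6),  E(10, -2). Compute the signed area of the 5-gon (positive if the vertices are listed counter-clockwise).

Apply Gauss's area formula: 2A = Σ (x_i·y_{i+1} − x_{i+1}·y_i), indices taken mod 5.
Σ = (-42) + (0) + (0) + (-68) + (-102) = -212
Signed area = Σ/2 = -106 (negative ⇒ clockwise traversal).

-106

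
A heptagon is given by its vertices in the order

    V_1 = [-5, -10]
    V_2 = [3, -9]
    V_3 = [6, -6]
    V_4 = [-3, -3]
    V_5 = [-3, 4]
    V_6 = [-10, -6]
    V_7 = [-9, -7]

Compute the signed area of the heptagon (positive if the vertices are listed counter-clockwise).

91.5

Cross-terms: 75, 36, -36, -21, 58, 16, 55  ⇒  Σ = 183
Signed area = Σ/2 = 91.5 (positive ⇒ counter-clockwise traversal).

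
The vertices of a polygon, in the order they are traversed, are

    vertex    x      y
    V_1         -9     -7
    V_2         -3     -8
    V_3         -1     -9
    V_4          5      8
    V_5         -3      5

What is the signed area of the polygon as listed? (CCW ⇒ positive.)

111

Apply the surveyor's formula: 2A = Σ (x_i·y_{i+1} − x_{i+1}·y_i), indices taken mod 5.
Σ = (51) + (19) + (37) + (49) + (66) = 222
Signed area = Σ/2 = 111 (positive ⇒ counter-clockwise traversal).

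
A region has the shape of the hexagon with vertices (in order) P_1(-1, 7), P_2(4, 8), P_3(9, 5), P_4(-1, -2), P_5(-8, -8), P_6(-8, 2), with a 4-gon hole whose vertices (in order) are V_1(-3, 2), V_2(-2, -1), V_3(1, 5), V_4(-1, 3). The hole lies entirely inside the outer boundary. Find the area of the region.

Outer boundary:
Apply the shoelace formula: 2A = Σ (x_i·y_{i+1} − x_{i+1}·y_i), indices taken mod 6.
Σ = (-36) + (-52) + (-13) + (-8) + (-80) + (-54) = -243
Area = |Σ|/2 = 121.5.
Hole:
Apply the shoelace (surveyor's) formula: 2A = Σ (x_i·y_{i+1} − x_{i+1}·y_i), indices taken mod 4.
V_1→V_2: (-3)(-1) − (-2)(2) = 7
V_2→V_3: (-2)(5) − (1)(-1) = -9
V_3→V_4: (1)(3) − (-1)(5) = 8
V_4→V_1: (-1)(2) − (-3)(3) = 7
Σ = 13
Area = |Σ|/2 = 6.5.
Net area = 121.5 − 6.5 = 115.

115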